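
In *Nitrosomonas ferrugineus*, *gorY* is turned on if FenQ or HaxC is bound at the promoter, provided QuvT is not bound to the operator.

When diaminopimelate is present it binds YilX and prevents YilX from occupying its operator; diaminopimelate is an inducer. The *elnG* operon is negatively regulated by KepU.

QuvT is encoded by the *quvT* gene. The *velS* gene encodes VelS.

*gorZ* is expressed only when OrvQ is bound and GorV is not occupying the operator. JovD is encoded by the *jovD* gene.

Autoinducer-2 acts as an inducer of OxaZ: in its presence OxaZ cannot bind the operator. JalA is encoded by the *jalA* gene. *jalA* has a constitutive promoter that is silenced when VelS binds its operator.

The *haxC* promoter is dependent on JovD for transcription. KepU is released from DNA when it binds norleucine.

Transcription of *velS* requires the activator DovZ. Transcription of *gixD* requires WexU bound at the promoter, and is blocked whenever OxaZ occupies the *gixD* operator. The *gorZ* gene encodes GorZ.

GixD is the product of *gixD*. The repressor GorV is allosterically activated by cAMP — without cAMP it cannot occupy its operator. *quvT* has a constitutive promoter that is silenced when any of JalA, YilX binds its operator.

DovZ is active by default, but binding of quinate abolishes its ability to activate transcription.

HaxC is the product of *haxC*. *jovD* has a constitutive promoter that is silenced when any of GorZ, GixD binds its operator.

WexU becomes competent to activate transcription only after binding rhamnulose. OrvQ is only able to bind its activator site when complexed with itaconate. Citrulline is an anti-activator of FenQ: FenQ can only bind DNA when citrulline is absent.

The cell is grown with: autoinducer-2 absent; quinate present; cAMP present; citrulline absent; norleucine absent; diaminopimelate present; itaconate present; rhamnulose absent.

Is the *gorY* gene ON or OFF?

ON

Quinate is present, so DovZ is inactive.
Required activator DovZ is absent, so *velS* is not transcribed.
So VelS is not produced.
With no repressor bound, *jalA* is transcribed.
So JalA is produced and active.
Diaminopimelate is present, so YilX is inactive.
With repressor JalA bound, *quvT* is not transcribed.
So QuvT is not produced.
Citrulline is absent, so FenQ is active.
cAMP is present, so GorV is active.
Itaconate is present, so OrvQ is active.
With repressor GorV bound, *gorZ* is not transcribed.
So GorZ is not produced.
Autoinducer-2 is absent, so OxaZ is active.
Rhamnulose is absent, so WexU is inactive.
With repressor OxaZ bound, *gixD* is not transcribed.
So GixD is not produced.
With no repressor bound, *jovD* is transcribed.
So JovD is produced and active.
No repressor is bound and JovD is active, so *haxC* is transcribed.
So HaxC is produced and active.
Activator FenQ is present, so *gorY* is transcribed.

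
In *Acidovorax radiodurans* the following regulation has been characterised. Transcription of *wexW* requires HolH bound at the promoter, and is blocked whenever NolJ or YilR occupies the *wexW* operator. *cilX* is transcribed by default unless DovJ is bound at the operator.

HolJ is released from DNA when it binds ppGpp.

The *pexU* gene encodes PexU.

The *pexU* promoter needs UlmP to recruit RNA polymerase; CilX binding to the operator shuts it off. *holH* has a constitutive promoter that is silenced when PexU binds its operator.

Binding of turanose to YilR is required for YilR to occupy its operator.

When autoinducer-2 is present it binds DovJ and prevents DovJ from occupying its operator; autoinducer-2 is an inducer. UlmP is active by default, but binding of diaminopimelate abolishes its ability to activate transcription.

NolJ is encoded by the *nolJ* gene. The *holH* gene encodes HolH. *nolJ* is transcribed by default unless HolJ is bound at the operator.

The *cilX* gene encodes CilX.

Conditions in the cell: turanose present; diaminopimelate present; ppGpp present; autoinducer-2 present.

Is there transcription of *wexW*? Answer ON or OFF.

OFF

ppGpp is present, so HolJ is inactive.
With no repressor bound, *nolJ* is transcribed.
So NolJ is produced and active.
Autoinducer-2 is present, so DovJ is inactive.
With no repressor bound, *cilX* is transcribed.
So CilX is produced and active.
Diaminopimelate is present, so UlmP is inactive.
With repressor CilX bound, *pexU* is not transcribed.
So PexU is not produced.
With no repressor bound, *holH* is transcribed.
So HolH is produced and active.
Turanose is present, so YilR is active.
With repressor NolJ bound, *wexW* is not transcribed.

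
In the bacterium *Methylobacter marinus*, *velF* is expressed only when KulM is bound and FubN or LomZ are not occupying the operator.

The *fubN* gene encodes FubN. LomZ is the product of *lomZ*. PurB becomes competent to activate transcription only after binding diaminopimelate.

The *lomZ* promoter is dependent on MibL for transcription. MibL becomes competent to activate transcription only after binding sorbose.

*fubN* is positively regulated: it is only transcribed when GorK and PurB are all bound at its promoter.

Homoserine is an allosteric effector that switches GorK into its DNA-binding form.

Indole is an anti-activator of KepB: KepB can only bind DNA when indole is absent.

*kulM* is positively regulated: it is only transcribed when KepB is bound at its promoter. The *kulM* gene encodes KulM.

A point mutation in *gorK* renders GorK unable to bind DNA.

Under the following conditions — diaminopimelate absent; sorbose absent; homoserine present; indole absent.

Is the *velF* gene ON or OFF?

Indole is absent, so KepB is active.
No repressor is bound and KepB is active, so *kulM* is transcribed.
So KulM is produced and active.
GorK is non-functional in this strain, so it has no effect.
Diaminopimelate is absent, so PurB is inactive.
Required activator GorK is absent, so *fubN* is not transcribed.
So FubN is not produced.
Sorbose is absent, so MibL is inactive.
Required activator MibL is absent, so *lomZ* is not transcribed.
So LomZ is not produced.
No repressor is bound and KulM is active, so *velF* is transcribed.

ON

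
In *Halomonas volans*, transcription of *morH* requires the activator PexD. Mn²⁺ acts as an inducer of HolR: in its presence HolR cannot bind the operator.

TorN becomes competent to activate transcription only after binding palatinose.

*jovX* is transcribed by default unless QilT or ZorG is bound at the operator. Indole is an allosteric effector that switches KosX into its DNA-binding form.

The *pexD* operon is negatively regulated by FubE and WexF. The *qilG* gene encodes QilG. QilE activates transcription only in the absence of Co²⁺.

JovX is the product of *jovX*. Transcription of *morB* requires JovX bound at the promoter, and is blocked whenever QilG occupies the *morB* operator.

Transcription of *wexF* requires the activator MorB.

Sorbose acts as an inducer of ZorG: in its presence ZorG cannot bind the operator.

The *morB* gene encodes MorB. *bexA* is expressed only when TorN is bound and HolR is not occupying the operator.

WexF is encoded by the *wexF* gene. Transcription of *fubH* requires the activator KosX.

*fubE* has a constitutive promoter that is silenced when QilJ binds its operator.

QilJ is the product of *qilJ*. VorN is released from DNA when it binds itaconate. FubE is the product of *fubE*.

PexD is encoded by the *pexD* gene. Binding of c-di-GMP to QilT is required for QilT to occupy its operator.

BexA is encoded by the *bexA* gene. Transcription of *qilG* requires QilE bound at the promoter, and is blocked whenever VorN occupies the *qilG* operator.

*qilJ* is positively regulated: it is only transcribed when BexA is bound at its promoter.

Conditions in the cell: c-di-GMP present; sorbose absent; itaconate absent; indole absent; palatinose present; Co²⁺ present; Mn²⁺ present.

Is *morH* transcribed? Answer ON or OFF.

ON

Palatinose is present, so TorN is active.
Mn²⁺ is present, so HolR is inactive.
No repressor is bound and TorN is active, so *bexA* is transcribed.
So BexA is produced and active.
No repressor is bound and BexA is active, so *qilJ* is transcribed.
So QilJ is produced and active.
With repressor QilJ bound, *fubE* is not transcribed.
So FubE is not produced.
Co²⁺ is present, so QilE is inactive.
Itaconate is absent, so VorN is active.
With repressor VorN bound, *qilG* is not transcribed.
So QilG is not produced.
c-di-GMP is present, so QilT is active.
Sorbose is absent, so ZorG is active.
With repressor QilT bound, *jovX* is not transcribed.
So JovX is not produced.
Required activator JovX is absent, so *morB* is not transcribed.
So MorB is not produced.
Required activator MorB is absent, so *wexF* is not transcribed.
So WexF is not produced.
With no repressor bound, *pexD* is transcribed.
So PexD is produced and active.
No repressor is bound and PexD is active, so *morH* is transcribed.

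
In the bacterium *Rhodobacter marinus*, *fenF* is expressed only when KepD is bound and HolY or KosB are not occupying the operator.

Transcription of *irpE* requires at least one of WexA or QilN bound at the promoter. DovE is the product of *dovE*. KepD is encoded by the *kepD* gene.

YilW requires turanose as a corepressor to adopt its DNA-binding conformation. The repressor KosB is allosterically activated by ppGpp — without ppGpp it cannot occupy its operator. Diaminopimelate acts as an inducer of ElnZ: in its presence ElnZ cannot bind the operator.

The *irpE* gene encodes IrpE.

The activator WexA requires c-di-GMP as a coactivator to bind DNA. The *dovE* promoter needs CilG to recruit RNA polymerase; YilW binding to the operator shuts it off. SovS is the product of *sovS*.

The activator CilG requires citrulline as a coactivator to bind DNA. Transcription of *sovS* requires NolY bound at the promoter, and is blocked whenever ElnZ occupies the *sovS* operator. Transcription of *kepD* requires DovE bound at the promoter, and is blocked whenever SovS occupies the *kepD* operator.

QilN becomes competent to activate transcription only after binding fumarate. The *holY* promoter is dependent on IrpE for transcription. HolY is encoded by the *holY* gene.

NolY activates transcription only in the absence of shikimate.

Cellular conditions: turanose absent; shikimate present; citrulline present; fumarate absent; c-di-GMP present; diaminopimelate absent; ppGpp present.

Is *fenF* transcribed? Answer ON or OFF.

OFF

Shikimate is present, so NolY is inactive.
Diaminopimelate is absent, so ElnZ is active.
With repressor ElnZ bound, *sovS* is not transcribed.
So SovS is not produced.
Citrulline is present, so CilG is active.
Turanose is absent, so YilW is inactive.
No repressor is bound and CilG is active, so *dovE* is transcribed.
So DovE is produced and active.
No repressor is bound and DovE is active, so *kepD* is transcribed.
So KepD is produced and active.
c-di-GMP is present, so WexA is active.
Fumarate is absent, so QilN is inactive.
Activator WexA is present, so *irpE* is transcribed.
So IrpE is produced and active.
No repressor is bound and IrpE is active, so *holY* is transcribed.
So HolY is produced and active.
ppGpp is present, so KosB is active.
With repressor HolY bound, *fenF* is not transcribed.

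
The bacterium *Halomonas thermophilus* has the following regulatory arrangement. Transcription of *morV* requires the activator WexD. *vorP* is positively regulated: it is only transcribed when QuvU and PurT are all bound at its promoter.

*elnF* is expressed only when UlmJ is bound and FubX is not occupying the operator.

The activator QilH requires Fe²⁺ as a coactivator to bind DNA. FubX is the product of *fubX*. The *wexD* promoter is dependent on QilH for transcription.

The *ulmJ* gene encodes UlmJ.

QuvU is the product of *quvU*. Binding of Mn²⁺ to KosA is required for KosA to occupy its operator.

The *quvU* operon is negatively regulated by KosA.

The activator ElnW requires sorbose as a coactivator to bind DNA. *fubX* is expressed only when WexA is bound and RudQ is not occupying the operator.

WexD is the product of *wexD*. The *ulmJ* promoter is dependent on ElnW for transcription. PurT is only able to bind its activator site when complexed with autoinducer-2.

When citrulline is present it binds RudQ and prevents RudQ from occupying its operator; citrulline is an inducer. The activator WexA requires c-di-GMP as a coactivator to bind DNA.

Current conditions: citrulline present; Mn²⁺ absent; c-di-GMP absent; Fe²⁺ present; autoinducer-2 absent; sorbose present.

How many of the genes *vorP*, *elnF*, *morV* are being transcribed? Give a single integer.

Mn²⁺ is absent, so KosA is inactive.
With no repressor bound, *quvU* is transcribed.
So QuvU is produced and active.
Autoinducer-2 is absent, so PurT is inactive.
Required activator PurT is absent, so *vorP* is not transcribed.
→ *vorP* is OFF.
Citrulline is present, so RudQ is inactive.
c-di-GMP is absent, so WexA is inactive.
Required activator WexA is absent, so *fubX* is not transcribed.
So FubX is not produced.
Sorbose is present, so ElnW is active.
No repressor is bound and ElnW is active, so *ulmJ* is transcribed.
So UlmJ is produced and active.
No repressor is bound and UlmJ is active, so *elnF* is transcribed.
→ *elnF* is ON.
Fe²⁺ is present, so QilH is active.
No repressor is bound and QilH is active, so *wexD* is transcribed.
So WexD is produced and active.
No repressor is bound and WexD is active, so *morV* is transcribed.
→ *morV* is ON.
2 of the 3 genes are transcribed.

2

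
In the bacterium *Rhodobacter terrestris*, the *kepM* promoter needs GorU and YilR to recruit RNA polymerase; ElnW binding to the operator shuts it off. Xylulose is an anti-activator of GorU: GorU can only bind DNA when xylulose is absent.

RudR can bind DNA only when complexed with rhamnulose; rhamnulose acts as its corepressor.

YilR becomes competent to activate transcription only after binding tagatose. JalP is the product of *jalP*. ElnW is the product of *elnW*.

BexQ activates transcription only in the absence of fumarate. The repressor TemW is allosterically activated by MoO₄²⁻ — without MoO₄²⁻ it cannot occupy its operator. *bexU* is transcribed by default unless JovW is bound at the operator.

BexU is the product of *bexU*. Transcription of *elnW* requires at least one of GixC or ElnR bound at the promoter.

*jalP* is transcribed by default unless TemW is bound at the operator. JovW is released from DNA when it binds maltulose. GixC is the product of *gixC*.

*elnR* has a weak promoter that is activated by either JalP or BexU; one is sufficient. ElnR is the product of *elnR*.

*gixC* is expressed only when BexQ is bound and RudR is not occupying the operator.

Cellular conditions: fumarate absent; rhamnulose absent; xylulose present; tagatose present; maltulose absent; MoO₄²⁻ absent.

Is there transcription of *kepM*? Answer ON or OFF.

OFF

Xylulose is present, so GorU is inactive.
Tagatose is present, so YilR is active.
Rhamnulose is absent, so RudR is inactive.
Fumarate is absent, so BexQ is active.
No repressor is bound and BexQ is active, so *gixC* is transcribed.
So GixC is produced and active.
MoO₄²⁻ is absent, so TemW is inactive.
With no repressor bound, *jalP* is transcribed.
So JalP is produced and active.
Maltulose is absent, so JovW is active.
With repressor JovW bound, *bexU* is not transcribed.
So BexU is not produced.
Activator JalP is present, so *elnR* is transcribed.
So ElnR is produced and active.
Activator GixC is present, so *elnW* is transcribed.
So ElnW is produced and active.
With repressor ElnW bound, *kepM* is not transcribed.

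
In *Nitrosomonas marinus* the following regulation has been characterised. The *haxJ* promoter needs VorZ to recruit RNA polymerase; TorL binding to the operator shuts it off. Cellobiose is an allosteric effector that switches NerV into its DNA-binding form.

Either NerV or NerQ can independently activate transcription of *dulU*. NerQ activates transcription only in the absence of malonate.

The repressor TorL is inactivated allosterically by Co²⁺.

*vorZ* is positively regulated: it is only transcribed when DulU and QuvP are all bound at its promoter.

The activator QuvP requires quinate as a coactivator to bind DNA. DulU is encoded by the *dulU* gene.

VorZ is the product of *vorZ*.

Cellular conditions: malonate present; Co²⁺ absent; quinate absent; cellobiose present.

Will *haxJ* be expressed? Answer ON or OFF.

OFF

Cellobiose is present, so NerV is active.
Malonate is present, so NerQ is inactive.
Activator NerV is present, so *dulU* is transcribed.
So DulU is produced and active.
Quinate is absent, so QuvP is inactive.
Required activator QuvP is absent, so *vorZ* is not transcribed.
So VorZ is not produced.
Co²⁺ is absent, so TorL is active.
With repressor TorL bound, *haxJ* is not transcribed.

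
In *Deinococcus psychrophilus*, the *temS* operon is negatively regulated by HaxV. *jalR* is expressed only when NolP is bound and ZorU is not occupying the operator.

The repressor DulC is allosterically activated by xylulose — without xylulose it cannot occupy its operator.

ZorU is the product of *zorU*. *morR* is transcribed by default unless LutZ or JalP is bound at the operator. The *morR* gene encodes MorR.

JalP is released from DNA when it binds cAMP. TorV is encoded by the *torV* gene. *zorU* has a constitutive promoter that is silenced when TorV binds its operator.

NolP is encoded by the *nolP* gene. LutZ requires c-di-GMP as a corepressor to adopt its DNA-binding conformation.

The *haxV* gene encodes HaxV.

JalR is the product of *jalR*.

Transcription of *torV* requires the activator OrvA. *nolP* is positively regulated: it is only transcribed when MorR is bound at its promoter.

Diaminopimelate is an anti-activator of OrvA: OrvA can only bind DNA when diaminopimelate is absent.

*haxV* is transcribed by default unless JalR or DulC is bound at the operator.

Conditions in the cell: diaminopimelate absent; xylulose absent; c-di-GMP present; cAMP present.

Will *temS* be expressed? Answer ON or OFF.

Diaminopimelate is absent, so OrvA is active.
No repressor is bound and OrvA is active, so *torV* is transcribed.
So TorV is produced and active.
With repressor TorV bound, *zorU* is not transcribed.
So ZorU is not produced.
c-di-GMP is present, so LutZ is active.
cAMP is present, so JalP is inactive.
With repressor LutZ bound, *morR* is not transcribed.
So MorR is not produced.
Required activator MorR is absent, so *nolP* is not transcribed.
So NolP is not produced.
Required activator NolP is absent, so *jalR* is not transcribed.
So JalR is not produced.
Xylulose is absent, so DulC is inactive.
With no repressor bound, *haxV* is transcribed.
So HaxV is produced and active.
With repressor HaxV bound, *temS* is not transcribed.

OFF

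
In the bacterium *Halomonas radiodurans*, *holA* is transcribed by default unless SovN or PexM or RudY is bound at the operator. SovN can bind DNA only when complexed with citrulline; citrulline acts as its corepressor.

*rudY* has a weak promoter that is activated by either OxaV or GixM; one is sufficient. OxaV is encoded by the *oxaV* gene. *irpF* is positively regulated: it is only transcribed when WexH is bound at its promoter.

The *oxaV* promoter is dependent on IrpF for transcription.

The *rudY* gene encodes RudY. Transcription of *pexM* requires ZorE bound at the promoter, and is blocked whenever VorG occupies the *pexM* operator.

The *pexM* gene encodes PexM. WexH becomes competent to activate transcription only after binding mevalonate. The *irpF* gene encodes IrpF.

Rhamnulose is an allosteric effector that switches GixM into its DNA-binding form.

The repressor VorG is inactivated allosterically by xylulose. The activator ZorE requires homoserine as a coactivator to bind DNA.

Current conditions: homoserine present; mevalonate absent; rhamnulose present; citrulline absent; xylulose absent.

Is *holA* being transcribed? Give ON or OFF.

Citrulline is absent, so SovN is inactive.
Homoserine is present, so ZorE is active.
Xylulose is absent, so VorG is active.
With repressor VorG bound, *pexM* is not transcribed.
So PexM is not produced.
Mevalonate is absent, so WexH is inactive.
Required activator WexH is absent, so *irpF* is not transcribed.
So IrpF is not produced.
Required activator IrpF is absent, so *oxaV* is not transcribed.
So OxaV is not produced.
Rhamnulose is present, so GixM is active.
Activator GixM is present, so *rudY* is transcribed.
So RudY is produced and active.
With repressor RudY bound, *holA* is not transcribed.

OFF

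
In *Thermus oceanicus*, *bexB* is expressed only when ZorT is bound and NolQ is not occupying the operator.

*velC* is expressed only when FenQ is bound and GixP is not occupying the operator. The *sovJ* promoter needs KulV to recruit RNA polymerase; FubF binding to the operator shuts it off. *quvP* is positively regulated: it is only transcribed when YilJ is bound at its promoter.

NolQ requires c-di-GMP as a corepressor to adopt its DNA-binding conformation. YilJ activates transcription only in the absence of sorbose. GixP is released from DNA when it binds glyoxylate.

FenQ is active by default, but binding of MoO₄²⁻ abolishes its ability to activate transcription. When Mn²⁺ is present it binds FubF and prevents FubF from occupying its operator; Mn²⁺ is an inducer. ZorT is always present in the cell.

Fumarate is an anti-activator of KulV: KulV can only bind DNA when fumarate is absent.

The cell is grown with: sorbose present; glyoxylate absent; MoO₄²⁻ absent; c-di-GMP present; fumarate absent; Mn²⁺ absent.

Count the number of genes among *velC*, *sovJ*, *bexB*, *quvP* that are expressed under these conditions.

0

Glyoxylate is absent, so GixP is active.
MoO₄²⁻ is absent, so FenQ is active.
With repressor GixP bound, *velC* is not transcribed.
→ *velC* is OFF.
Mn²⁺ is absent, so FubF is active.
Fumarate is absent, so KulV is active.
With repressor FubF bound, *sovJ* is not transcribed.
→ *sovJ* is OFF.
ZorT is produced constitutively and is active.
c-di-GMP is present, so NolQ is active.
With repressor NolQ bound, *bexB* is not transcribed.
→ *bexB* is OFF.
Sorbose is present, so YilJ is inactive.
Required activator YilJ is absent, so *quvP* is not transcribed.
→ *quvP* is OFF.
0 of the 4 genes are transcribed.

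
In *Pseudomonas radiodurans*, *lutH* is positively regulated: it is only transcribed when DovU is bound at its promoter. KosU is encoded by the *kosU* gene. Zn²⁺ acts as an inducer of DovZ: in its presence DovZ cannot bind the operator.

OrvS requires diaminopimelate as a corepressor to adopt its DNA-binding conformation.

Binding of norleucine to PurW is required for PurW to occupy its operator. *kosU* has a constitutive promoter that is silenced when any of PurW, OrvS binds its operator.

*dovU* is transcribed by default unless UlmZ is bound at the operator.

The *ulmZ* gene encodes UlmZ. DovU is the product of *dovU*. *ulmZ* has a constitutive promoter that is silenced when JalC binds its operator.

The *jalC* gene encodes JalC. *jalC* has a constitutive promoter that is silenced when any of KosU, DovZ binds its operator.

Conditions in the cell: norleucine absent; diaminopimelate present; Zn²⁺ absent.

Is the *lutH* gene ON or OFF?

Norleucine is absent, so PurW is inactive.
Diaminopimelate is present, so OrvS is active.
With repressor OrvS bound, *kosU* is not transcribed.
So KosU is not produced.
Zn²⁺ is absent, so DovZ is active.
With repressor DovZ bound, *jalC* is not transcribed.
So JalC is not produced.
With no repressor bound, *ulmZ* is transcribed.
So UlmZ is produced and active.
With repressor UlmZ bound, *dovU* is not transcribed.
So DovU is not produced.
Required activator DovU is absent, so *lutH* is not transcribed.

OFF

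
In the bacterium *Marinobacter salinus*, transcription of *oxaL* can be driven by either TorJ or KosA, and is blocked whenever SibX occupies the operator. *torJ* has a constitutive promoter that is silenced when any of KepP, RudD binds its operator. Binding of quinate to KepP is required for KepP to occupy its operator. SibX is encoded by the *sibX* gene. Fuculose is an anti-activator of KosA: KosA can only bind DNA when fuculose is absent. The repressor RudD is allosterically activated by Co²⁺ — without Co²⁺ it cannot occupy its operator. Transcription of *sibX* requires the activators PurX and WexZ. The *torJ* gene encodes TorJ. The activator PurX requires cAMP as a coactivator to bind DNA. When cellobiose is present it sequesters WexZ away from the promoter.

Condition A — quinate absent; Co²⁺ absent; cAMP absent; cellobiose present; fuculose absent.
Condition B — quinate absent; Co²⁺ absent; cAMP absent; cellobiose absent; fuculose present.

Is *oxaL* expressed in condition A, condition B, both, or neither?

both

Condition A:
Quinate is absent, so KepP is inactive.
Co²⁺ is absent, so RudD is inactive.
With no repressor bound, *torJ* is transcribed.
So TorJ is produced and active.
cAMP is absent, so PurX is inactive.
Cellobiose is present, so WexZ is inactive.
Required activator PurX is absent, so *sibX* is not transcribed.
So SibX is not produced.
Fuculose is absent, so KosA is active.
Activator TorJ is present, so *oxaL* is transcribed.
→ *oxaL* is ON in A.
Condition B:
Quinate is absent, so KepP is inactive.
Co²⁺ is absent, so RudD is inactive.
With no repressor bound, *torJ* is transcribed.
So TorJ is produced and active.
cAMP is absent, so PurX is inactive.
Cellobiose is absent, so WexZ is active.
Required activator PurX is absent, so *sibX* is not transcribed.
So SibX is not produced.
Fuculose is present, so KosA is inactive.
Activator TorJ is present, so *oxaL* is transcribed.
→ *oxaL* is ON in B.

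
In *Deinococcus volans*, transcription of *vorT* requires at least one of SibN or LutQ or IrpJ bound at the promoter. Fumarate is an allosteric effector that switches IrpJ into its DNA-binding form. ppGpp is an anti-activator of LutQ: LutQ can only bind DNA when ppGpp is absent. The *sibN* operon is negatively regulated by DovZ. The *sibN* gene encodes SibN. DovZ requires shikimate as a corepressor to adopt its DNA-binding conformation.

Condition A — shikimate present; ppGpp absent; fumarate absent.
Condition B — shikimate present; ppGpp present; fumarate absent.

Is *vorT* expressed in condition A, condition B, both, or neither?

Condition A:
Shikimate is present, so DovZ is active.
With repressor DovZ bound, *sibN* is not transcribed.
So SibN is not produced.
ppGpp is absent, so LutQ is active.
Fumarate is absent, so IrpJ is inactive.
Activator LutQ is present, so *vorT* is transcribed.
→ *vorT* is ON in A.
Condition B:
Shikimate is present, so DovZ is active.
With repressor DovZ bound, *sibN* is not transcribed.
So SibN is not produced.
ppGpp is present, so LutQ is inactive.
Fumarate is absent, so IrpJ is inactive.
No activator is available at the *vorT* promoter, so *vorT* is not transcribed.
→ *vorT* is OFF in B.

A only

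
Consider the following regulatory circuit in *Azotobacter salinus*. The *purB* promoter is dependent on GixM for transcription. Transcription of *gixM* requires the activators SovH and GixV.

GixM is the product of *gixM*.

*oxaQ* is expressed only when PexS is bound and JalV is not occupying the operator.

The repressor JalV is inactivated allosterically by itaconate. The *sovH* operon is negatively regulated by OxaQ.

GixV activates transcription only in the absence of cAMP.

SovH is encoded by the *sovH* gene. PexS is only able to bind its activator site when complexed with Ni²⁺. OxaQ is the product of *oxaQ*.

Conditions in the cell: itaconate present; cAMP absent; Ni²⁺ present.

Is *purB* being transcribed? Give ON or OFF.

OFF

Ni²⁺ is present, so PexS is active.
Itaconate is present, so JalV is inactive.
No repressor is bound and PexS is active, so *oxaQ* is transcribed.
So OxaQ is produced and active.
With repressor OxaQ bound, *sovH* is not transcribed.
So SovH is not produced.
cAMP is absent, so GixV is active.
Required activator SovH is absent, so *gixM* is not transcribed.
So GixM is not produced.
Required activator GixM is absent, so *purB* is not transcribed.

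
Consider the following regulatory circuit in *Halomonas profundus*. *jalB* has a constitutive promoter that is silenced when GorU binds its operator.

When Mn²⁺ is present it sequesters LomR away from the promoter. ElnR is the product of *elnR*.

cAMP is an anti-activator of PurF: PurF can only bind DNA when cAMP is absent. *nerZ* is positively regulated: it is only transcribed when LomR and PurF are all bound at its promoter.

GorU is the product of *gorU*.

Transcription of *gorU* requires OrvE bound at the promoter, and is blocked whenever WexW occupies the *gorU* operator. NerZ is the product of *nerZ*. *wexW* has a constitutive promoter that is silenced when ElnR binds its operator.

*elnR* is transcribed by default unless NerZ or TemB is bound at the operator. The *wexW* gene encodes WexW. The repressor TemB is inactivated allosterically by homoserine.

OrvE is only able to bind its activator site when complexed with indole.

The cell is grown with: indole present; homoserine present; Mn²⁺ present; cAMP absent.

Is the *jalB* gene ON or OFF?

Mn²⁺ is present, so LomR is inactive.
cAMP is absent, so PurF is active.
Required activator LomR is absent, so *nerZ* is not transcribed.
So NerZ is not produced.
Homoserine is present, so TemB is inactive.
With no repressor bound, *elnR* is transcribed.
So ElnR is produced and active.
With repressor ElnR bound, *wexW* is not transcribed.
So WexW is not produced.
Indole is present, so OrvE is active.
No repressor is bound and OrvE is active, so *gorU* is transcribed.
So GorU is produced and active.
With repressor GorU bound, *jalB* is not transcribed.

OFF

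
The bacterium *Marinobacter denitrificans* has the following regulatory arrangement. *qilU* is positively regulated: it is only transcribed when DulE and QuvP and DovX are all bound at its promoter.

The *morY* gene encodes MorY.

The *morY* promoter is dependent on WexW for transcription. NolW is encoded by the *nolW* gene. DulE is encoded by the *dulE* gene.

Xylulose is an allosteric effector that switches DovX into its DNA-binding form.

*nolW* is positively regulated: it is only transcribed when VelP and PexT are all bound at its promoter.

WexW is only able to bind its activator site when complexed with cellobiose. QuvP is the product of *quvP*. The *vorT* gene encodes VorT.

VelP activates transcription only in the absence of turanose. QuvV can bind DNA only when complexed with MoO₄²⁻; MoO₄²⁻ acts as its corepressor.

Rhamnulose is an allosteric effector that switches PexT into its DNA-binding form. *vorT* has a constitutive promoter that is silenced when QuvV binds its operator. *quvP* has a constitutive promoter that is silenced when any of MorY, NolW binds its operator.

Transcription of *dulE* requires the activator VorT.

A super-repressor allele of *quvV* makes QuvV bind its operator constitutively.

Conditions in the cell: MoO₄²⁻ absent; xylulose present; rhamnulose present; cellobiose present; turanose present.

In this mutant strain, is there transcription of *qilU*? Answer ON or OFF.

QuvV is constitutively active in this strain.
With repressor QuvV bound, *vorT* is not transcribed.
So VorT is not produced.
Required activator VorT is absent, so *dulE* is not transcribed.
So DulE is not produced.
Cellobiose is present, so WexW is active.
No repressor is bound and WexW is active, so *morY* is transcribed.
So MorY is produced and active.
Turanose is present, so VelP is inactive.
Rhamnulose is present, so PexT is active.
Required activator VelP is absent, so *nolW* is not transcribed.
So NolW is not produced.
With repressor MorY bound, *quvP* is not transcribed.
So QuvP is not produced.
Xylulose is present, so DovX is active.
Required activator DulE is absent, so *qilU* is not transcribed.

OFF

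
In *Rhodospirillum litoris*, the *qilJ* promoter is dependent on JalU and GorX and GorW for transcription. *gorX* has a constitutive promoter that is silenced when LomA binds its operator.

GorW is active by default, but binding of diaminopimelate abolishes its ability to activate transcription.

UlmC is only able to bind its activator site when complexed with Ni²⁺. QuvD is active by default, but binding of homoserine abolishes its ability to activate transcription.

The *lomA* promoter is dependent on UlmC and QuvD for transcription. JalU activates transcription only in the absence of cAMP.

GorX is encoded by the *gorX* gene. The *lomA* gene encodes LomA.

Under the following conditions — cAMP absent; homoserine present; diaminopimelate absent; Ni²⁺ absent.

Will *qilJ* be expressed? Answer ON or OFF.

ON

cAMP is absent, so JalU is active.
Ni²⁺ is absent, so UlmC is inactive.
Homoserine is present, so QuvD is inactive.
Required activator UlmC is absent, so *lomA* is not transcribed.
So LomA is not produced.
With no repressor bound, *gorX* is transcribed.
So GorX is produced and active.
Diaminopimelate is absent, so GorW is active.
No repressor is bound and JalU and GorX and GorW are active, so *qilJ* is transcribed.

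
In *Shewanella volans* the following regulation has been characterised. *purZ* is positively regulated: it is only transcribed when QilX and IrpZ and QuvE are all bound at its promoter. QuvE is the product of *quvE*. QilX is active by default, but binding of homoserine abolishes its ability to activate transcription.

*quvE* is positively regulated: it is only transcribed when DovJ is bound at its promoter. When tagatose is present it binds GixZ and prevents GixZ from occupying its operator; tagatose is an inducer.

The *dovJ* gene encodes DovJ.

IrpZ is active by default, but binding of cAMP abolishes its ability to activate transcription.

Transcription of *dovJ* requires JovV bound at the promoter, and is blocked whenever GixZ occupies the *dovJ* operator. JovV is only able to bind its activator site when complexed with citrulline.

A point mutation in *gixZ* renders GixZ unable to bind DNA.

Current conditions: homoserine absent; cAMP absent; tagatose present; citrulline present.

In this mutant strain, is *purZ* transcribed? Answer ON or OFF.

ON

Homoserine is absent, so QilX is active.
cAMP is absent, so IrpZ is active.
Citrulline is present, so JovV is active.
GixZ is non-functional in this strain, so it has no effect.
No repressor is bound and JovV is active, so *dovJ* is transcribed.
So DovJ is produced and active.
No repressor is bound and DovJ is active, so *quvE* is transcribed.
So QuvE is produced and active.
No repressor is bound and QilX and IrpZ and QuvE are active, so *purZ* is transcribed.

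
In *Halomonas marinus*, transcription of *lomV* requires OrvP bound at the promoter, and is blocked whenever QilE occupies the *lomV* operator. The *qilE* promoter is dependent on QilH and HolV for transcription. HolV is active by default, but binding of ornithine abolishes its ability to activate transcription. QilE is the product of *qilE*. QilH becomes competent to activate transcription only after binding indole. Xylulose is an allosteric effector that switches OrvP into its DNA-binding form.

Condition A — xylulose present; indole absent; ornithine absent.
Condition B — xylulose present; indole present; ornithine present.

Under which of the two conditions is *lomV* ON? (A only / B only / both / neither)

Condition A:
Xylulose is present, so OrvP is active.
Indole is absent, so QilH is inactive.
Ornithine is absent, so HolV is active.
Required activator QilH is absent, so *qilE* is not transcribed.
So QilE is not produced.
No repressor is bound and OrvP is active, so *lomV* is transcribed.
→ *lomV* is ON in A.
Condition B:
Xylulose is present, so OrvP is active.
Indole is present, so QilH is active.
Ornithine is present, so HolV is inactive.
Required activator HolV is absent, so *qilE* is not transcribed.
So QilE is not produced.
No repressor is bound and OrvP is active, so *lomV* is transcribed.
→ *lomV* is ON in B.

both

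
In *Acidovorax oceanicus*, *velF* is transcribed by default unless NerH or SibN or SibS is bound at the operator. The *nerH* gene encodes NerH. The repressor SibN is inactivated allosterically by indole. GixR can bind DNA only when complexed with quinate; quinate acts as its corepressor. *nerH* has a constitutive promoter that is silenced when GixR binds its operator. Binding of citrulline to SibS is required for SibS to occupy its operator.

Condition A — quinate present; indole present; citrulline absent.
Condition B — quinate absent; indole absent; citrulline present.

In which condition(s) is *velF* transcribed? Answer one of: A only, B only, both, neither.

Condition A:
Quinate is present, so GixR is active.
With repressor GixR bound, *nerH* is not transcribed.
So NerH is not produced.
Indole is present, so SibN is inactive.
Citrulline is absent, so SibS is inactive.
With no repressor bound, *velF* is transcribed.
→ *velF* is ON in A.
Condition B:
Quinate is absent, so GixR is inactive.
With no repressor bound, *nerH* is transcribed.
So NerH is produced and active.
Indole is absent, so SibN is active.
Citrulline is present, so SibS is active.
With repressor NerH bound, *velF* is not transcribed.
→ *velF* is OFF in B.

A only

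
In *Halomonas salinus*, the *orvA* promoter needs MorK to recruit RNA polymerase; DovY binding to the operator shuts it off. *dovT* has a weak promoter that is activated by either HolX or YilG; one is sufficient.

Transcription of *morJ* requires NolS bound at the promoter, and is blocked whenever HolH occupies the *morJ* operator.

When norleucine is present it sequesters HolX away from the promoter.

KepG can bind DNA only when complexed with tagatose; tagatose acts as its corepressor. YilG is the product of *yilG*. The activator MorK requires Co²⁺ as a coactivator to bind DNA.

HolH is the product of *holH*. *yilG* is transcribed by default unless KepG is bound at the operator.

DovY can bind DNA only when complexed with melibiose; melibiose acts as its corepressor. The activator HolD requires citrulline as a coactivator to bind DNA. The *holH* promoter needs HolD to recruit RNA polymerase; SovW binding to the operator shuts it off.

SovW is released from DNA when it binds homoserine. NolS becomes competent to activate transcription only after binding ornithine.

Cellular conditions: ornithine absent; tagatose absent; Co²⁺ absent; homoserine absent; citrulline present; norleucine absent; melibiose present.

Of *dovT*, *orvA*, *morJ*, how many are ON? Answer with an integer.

Norleucine is absent, so HolX is active.
Tagatose is absent, so KepG is inactive.
With no repressor bound, *yilG* is transcribed.
So YilG is produced and active.
Activator HolX is present, so *dovT* is transcribed.
→ *dovT* is ON.
Melibiose is present, so DovY is active.
Co²⁺ is absent, so MorK is inactive.
With repressor DovY bound, *orvA* is not transcribed.
→ *orvA* is OFF.
Ornithine is absent, so NolS is inactive.
Citrulline is present, so HolD is active.
Homoserine is absent, so SovW is active.
With repressor SovW bound, *holH* is not transcribed.
So HolH is not produced.
Required activator NolS is absent, so *morJ* is not transcribed.
→ *morJ* is OFF.
1 of the 3 genes is transcribed.

1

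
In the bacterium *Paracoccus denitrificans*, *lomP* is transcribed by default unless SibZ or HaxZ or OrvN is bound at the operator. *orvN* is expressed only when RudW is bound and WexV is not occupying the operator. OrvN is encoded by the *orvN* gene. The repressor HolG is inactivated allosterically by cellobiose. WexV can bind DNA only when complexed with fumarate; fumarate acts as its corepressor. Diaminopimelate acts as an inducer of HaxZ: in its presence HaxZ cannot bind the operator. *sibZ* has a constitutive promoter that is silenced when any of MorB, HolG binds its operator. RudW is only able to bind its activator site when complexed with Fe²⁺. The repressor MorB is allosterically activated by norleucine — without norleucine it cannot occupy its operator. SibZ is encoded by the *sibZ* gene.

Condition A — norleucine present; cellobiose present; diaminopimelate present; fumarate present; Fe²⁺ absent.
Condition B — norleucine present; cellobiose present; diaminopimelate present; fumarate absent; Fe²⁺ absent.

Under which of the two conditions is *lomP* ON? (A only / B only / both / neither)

both

Condition A:
Norleucine is present, so MorB is active.
Cellobiose is present, so HolG is inactive.
With repressor MorB bound, *sibZ* is not transcribed.
So SibZ is not produced.
Diaminopimelate is present, so HaxZ is inactive.
Fumarate is present, so WexV is active.
Fe²⁺ is absent, so RudW is inactive.
With repressor WexV bound, *orvN* is not transcribed.
So OrvN is not produced.
With no repressor bound, *lomP* is transcribed.
→ *lomP* is ON in A.
Condition B:
Norleucine is present, so MorB is active.
Cellobiose is present, so HolG is inactive.
With repressor MorB bound, *sibZ* is not transcribed.
So SibZ is not produced.
Diaminopimelate is present, so HaxZ is inactive.
Fumarate is absent, so WexV is inactive.
Fe²⁺ is absent, so RudW is inactive.
Required activator RudW is absent, so *orvN* is not transcribed.
So OrvN is not produced.
With no repressor bound, *lomP* is transcribed.
→ *lomP* is ON in B.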